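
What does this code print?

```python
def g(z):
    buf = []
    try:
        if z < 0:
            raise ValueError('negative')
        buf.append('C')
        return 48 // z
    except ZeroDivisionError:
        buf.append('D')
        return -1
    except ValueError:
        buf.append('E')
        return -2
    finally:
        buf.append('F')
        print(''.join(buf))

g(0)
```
CDF

z=0 causes ZeroDivisionError, caught, finally prints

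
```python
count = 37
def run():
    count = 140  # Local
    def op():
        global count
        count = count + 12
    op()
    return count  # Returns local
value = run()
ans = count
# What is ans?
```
49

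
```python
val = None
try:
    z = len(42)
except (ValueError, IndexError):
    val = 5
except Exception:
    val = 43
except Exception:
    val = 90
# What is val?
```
43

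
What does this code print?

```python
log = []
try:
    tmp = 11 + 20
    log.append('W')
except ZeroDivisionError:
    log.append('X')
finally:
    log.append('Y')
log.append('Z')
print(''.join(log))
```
WYZ

finally runs after normal execution too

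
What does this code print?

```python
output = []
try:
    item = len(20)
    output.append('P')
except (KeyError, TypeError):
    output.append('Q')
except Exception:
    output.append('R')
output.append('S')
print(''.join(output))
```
QS

TypeError matches tuple containing it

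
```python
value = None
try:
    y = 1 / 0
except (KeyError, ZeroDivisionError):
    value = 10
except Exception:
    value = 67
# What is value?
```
10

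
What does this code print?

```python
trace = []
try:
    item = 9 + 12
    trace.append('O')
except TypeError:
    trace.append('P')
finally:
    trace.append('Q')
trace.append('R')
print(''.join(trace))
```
OQR

finally runs after normal execution too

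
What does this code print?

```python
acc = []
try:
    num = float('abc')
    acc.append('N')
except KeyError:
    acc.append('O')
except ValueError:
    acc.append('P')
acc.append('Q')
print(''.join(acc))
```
PQ

ValueError is caught by its specific handler, not KeyError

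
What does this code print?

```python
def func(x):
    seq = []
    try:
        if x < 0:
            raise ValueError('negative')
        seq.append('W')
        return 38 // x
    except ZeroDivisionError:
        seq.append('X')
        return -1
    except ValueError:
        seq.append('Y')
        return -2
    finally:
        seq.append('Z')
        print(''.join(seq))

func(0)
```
WXZ

x=0 causes ZeroDivisionError, caught, finally prints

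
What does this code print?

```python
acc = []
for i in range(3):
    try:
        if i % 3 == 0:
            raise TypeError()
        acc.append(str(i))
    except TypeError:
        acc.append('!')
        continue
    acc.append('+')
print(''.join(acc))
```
!1+2+

continue in except skips rest of loop body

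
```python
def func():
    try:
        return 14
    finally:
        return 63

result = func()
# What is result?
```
63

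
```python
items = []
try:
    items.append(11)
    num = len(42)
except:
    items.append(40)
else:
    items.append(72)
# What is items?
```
[11, 40]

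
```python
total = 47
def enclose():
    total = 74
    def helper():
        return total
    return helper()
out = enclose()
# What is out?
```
74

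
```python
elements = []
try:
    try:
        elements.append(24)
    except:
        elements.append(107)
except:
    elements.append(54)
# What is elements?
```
[24]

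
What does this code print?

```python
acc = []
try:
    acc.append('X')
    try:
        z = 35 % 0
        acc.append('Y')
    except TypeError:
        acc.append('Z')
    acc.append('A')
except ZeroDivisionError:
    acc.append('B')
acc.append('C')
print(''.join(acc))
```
XBC

Inner handler doesn't match, propagates to outer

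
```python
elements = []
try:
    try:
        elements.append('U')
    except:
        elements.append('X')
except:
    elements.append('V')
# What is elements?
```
['U']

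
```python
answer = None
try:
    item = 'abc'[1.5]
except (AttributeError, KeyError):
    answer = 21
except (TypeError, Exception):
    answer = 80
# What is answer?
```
80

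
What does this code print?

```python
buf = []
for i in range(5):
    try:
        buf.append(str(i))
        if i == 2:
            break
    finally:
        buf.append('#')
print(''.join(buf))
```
0#1#2#

finally runs even when breaking out of loop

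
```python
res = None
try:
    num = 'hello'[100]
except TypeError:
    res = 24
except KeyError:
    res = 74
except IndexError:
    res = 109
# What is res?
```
109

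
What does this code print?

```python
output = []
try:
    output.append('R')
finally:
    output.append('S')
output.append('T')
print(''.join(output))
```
RST

try/finally without except, no exception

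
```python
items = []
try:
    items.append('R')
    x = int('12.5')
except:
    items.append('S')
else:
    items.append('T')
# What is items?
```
['R', 'S']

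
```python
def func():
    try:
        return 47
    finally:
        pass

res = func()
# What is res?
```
47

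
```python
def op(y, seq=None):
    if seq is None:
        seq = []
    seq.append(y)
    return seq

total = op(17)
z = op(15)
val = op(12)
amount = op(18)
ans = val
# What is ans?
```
[12]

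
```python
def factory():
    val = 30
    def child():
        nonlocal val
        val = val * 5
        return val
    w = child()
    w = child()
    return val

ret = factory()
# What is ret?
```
750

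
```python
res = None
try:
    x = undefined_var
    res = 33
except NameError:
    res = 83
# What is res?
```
83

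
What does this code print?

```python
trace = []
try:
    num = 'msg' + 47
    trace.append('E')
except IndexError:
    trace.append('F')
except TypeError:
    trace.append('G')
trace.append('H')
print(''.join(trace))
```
GH

TypeError is caught by its specific handler, not IndexError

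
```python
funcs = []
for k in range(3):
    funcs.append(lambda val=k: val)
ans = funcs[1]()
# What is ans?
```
1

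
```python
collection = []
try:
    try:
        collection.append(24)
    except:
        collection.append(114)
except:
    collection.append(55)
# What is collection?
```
[24]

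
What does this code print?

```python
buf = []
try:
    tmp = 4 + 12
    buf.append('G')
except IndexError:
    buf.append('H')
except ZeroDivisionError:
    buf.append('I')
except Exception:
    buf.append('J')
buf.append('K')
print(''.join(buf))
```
GK

No exception, try block completes normally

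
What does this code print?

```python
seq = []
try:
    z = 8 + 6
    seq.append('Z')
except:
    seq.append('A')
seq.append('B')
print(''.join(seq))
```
ZB

No exception, try block completes normally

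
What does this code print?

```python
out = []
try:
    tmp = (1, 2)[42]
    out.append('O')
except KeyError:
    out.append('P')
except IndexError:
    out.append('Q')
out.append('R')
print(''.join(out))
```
QR

IndexError is caught by its specific handler, not KeyError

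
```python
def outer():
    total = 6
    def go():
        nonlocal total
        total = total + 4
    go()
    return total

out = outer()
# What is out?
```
10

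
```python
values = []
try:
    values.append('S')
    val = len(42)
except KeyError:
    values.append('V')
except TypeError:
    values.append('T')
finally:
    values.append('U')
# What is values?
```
['S', 'T', 'U']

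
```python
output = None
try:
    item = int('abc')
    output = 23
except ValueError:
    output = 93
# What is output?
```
93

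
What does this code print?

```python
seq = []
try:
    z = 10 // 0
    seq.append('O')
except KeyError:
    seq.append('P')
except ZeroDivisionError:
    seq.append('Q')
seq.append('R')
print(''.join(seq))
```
QR

ZeroDivisionError is caught by its specific handler, not KeyError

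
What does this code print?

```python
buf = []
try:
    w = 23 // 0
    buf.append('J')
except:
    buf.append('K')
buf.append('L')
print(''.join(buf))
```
KL

Exception raised in try, caught by bare except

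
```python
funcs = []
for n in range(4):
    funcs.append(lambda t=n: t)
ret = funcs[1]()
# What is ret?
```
1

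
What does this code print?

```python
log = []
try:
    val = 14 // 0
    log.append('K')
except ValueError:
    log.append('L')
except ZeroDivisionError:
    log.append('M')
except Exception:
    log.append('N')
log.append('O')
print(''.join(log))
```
MO

ZeroDivisionError matches before generic Exception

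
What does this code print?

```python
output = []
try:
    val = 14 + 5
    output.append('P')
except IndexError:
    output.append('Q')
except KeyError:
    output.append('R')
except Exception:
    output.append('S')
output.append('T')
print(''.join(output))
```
PT

No exception, try block completes normally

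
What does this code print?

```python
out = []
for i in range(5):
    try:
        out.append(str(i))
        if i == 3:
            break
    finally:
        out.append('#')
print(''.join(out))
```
0#1#2#3#

finally runs even when breaking out of loop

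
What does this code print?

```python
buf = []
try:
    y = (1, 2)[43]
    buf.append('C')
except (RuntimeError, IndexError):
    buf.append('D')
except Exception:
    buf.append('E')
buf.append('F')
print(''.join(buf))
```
DF

IndexError matches tuple containing it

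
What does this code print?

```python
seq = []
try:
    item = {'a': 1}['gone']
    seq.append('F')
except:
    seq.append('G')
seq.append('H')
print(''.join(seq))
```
GH

Exception raised in try, caught by bare except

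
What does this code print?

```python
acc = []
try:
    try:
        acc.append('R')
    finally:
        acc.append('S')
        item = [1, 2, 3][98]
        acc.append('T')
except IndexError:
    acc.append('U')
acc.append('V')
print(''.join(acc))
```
RSUV

Exception in inner finally caught by outer except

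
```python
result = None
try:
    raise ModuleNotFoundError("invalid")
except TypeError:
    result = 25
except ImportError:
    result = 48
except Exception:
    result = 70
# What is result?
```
48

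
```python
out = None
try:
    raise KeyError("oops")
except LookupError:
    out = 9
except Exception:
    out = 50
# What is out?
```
9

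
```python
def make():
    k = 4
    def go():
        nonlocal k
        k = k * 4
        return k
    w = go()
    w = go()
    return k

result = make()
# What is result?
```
64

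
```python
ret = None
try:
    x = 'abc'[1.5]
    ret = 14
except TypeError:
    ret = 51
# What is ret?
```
51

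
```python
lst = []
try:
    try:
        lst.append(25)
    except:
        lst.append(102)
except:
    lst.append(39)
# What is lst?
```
[25]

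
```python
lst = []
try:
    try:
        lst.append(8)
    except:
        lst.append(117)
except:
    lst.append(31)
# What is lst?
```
[8]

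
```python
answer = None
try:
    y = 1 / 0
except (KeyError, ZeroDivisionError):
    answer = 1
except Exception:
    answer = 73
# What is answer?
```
1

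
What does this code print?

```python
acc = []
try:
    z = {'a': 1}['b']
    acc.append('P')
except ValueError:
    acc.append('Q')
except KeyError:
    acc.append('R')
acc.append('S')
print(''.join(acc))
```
RS

KeyError is caught by its specific handler, not ValueError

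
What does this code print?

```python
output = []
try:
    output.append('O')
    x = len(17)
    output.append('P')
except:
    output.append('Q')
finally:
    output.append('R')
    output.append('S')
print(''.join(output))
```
OQRS

Code before exception runs, then except, then all of finally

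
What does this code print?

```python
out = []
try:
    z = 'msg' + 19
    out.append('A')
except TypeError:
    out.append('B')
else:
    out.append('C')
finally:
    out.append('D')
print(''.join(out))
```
BD

Exception: except runs, else skipped, finally runs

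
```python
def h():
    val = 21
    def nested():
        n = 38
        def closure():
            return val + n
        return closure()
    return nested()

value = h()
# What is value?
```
59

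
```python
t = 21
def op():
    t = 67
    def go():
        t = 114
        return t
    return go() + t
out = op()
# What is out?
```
181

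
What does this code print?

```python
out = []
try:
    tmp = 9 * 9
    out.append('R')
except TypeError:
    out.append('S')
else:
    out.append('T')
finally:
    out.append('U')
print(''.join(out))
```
RTU

else runs before finally when no exception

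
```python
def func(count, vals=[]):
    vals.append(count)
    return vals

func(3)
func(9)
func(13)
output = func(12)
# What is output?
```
[3, 9, 13, 12]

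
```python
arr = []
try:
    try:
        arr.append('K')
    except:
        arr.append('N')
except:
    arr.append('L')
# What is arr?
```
['K']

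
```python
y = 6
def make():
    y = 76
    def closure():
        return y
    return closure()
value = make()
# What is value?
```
76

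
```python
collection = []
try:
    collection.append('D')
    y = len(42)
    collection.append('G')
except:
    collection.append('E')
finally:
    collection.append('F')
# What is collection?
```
['D', 'E', 'F']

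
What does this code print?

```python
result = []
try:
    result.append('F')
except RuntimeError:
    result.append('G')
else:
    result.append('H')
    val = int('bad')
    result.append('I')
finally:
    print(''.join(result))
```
FH

Try succeeds, else appends 'H', ValueError in else is uncaught, finally prints before exception propagates ('I' never appended)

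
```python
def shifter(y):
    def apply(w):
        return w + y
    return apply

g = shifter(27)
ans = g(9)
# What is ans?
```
36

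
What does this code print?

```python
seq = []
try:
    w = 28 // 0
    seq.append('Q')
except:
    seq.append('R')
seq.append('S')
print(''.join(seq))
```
RS

Exception raised in try, caught by bare except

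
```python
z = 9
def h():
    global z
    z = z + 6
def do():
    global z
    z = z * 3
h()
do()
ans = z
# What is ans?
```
45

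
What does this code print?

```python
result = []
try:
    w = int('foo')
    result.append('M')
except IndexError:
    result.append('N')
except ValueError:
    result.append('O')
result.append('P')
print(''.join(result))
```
OP

ValueError is caught by its specific handler, not IndexError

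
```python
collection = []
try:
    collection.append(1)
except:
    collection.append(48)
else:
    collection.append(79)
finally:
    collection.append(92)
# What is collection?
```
[1, 79, 92]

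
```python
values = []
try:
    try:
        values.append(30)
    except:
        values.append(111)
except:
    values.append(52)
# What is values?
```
[30]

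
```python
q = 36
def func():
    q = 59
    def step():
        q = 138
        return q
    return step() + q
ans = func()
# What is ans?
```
197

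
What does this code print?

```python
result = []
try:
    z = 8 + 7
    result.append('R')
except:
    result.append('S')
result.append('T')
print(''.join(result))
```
RT

No exception, try block completes normally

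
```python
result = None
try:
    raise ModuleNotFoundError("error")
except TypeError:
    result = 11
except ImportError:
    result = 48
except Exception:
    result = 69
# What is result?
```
48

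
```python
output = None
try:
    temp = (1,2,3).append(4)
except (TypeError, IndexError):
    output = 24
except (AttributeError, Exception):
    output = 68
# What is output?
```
68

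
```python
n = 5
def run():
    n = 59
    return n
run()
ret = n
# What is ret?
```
5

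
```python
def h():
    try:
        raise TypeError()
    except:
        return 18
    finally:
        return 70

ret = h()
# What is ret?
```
70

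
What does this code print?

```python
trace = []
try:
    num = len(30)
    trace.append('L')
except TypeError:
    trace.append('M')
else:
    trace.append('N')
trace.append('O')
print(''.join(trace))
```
MO

else block skipped when exception is caught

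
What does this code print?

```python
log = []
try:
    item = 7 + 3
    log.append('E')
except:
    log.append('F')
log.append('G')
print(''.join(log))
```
EG

No exception, try block completes normally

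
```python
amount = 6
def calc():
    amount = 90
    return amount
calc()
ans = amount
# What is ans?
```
6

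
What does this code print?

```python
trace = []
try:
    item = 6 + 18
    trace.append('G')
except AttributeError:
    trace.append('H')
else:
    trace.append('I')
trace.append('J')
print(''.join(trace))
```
GIJ

else block runs when no exception occurs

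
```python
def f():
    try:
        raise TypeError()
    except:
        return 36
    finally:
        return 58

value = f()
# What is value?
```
58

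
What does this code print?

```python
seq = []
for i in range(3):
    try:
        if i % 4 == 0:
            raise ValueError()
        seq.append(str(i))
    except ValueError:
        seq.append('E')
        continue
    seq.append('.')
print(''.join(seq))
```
E1.2.

continue in except skips rest of loop body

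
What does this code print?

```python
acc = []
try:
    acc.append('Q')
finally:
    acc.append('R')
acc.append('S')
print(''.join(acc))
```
QRS

try/finally without except, no exception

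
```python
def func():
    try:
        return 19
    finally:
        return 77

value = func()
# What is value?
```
77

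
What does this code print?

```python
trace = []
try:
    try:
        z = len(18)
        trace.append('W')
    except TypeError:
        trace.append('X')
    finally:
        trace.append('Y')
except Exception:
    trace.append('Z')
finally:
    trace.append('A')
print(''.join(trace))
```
XYA

Both finally blocks run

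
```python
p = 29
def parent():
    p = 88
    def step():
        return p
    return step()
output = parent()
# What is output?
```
88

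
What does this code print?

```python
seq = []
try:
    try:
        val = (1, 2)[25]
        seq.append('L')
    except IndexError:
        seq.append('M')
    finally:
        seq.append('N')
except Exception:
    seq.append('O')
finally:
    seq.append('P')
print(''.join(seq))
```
MNP

Both finally blocks run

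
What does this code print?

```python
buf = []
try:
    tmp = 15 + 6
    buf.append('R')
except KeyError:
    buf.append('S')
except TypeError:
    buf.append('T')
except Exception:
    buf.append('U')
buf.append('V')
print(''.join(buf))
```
RV

No exception, try block completes normally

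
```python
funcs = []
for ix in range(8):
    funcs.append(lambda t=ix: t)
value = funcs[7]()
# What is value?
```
7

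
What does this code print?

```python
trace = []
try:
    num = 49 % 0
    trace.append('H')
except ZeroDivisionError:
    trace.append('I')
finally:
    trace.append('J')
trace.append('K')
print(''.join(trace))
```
IJK

finally always runs, even after exception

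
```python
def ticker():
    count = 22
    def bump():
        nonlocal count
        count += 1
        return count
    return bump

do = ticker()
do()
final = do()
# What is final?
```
24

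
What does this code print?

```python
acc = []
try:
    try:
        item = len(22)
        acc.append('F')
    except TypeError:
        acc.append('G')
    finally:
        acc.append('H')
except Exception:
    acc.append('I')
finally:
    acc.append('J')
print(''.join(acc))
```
GHJ

Both finally blocks run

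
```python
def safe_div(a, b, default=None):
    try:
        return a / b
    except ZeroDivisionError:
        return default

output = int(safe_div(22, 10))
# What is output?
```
2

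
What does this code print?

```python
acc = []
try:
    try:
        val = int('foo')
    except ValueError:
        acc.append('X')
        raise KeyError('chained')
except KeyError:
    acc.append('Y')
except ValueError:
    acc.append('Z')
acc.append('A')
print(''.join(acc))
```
XYA

KeyError raised and caught, original ValueError not re-raised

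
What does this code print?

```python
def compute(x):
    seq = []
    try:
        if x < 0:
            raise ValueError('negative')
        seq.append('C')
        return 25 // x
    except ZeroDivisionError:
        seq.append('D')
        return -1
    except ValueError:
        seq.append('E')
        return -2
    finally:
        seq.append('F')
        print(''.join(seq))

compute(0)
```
CDF

x=0 causes ZeroDivisionError, caught, finally prints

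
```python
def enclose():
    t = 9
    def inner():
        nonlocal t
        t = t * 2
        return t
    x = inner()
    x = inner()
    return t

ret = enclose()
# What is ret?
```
36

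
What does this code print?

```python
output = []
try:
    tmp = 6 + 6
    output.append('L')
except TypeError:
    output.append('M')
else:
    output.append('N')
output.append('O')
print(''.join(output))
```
LNO

else block runs when no exception occurs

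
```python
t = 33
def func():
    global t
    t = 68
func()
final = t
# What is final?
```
68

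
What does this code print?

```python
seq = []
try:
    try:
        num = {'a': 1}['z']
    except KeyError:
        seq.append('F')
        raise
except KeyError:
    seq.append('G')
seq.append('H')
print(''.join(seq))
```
FGH

raise without argument re-raises current exception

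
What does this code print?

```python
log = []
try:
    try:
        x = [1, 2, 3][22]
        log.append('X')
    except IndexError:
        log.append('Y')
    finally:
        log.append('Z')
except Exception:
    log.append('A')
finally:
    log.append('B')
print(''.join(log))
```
YZB

Both finally blocks run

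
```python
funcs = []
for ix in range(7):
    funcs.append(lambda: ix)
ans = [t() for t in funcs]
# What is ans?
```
[6, 6, 6, 6, 6, 6, 6]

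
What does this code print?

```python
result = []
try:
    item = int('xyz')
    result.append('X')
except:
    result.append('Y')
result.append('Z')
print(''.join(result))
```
YZ

Exception raised in try, caught by bare except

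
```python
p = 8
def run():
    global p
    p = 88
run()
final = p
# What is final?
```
88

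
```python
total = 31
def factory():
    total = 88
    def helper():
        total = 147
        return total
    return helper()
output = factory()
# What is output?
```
147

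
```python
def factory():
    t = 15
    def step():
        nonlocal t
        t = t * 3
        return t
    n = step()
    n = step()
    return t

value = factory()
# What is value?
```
135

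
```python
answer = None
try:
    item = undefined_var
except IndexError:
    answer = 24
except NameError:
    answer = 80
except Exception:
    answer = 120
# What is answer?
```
80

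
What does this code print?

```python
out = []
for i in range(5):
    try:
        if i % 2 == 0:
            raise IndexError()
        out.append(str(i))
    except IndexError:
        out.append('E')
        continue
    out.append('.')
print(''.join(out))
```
E1.E3.E

continue in except skips rest of loop body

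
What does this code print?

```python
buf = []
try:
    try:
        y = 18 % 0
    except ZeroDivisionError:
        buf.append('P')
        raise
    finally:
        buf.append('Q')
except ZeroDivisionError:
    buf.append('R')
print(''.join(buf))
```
PQR

finally runs before re-raised exception propagates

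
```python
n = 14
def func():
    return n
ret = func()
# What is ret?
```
14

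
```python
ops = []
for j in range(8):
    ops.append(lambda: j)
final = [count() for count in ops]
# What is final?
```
[7, 7, 7, 7, 7, 7, 7, 7]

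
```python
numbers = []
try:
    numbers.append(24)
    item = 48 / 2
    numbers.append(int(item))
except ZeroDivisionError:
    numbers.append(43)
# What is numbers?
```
[24, 24]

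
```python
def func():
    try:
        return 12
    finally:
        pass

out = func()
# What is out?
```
12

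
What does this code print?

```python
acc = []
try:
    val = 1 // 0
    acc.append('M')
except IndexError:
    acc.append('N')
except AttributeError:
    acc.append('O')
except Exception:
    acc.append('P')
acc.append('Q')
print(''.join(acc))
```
PQ

ZeroDivisionError not specifically caught, falls to Exception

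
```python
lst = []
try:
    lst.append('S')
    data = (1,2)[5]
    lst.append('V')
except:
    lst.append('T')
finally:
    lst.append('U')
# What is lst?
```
['S', 'T', 'U']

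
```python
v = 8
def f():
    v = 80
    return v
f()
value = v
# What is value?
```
8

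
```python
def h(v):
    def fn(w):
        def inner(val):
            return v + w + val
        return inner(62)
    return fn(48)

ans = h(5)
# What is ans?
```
115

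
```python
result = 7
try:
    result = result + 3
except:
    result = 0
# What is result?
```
10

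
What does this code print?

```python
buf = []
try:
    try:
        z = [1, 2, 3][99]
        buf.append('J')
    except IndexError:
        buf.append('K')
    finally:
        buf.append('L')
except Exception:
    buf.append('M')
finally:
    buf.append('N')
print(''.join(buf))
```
KLN

Both finally blocks run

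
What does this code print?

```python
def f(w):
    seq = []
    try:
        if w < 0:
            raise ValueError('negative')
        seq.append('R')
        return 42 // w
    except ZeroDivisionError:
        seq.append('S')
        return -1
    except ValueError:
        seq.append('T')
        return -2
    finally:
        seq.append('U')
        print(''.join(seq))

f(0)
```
RSU

w=0 causes ZeroDivisionError, caught, finally prints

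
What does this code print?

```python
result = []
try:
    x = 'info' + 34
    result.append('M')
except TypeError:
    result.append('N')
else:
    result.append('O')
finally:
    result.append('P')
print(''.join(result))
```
NP

Exception: except runs, else skipped, finally runs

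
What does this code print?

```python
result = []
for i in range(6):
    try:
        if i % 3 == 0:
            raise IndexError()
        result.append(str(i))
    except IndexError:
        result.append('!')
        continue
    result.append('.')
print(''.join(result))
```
!1.2.!4.5.

continue in except skips rest of loop body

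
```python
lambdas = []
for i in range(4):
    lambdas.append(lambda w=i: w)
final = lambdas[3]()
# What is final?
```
3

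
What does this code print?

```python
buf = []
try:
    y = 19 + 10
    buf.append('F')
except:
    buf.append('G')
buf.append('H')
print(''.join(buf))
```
FH

No exception, try block completes normally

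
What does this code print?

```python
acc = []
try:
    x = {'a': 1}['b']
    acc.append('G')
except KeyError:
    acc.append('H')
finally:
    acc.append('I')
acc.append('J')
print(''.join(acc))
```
HIJ

finally always runs, even after exception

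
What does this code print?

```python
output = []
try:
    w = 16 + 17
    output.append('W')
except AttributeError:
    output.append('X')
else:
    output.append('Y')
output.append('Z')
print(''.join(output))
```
WYZ

else block runs when no exception occurs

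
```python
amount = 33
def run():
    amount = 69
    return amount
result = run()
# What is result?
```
69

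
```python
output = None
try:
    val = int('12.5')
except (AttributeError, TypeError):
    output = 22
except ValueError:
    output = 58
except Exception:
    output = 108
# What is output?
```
58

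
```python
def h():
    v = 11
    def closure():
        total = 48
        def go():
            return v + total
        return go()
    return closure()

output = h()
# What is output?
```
59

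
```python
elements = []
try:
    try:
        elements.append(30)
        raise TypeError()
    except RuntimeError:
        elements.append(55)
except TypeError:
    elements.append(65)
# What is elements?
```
[30, 65]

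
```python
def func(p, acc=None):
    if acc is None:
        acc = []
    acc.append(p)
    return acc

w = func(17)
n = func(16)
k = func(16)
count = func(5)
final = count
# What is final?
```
[5]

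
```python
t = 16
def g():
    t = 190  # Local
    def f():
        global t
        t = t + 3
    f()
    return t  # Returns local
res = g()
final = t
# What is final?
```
19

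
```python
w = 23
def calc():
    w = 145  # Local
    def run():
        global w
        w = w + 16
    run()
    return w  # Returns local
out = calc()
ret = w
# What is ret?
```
39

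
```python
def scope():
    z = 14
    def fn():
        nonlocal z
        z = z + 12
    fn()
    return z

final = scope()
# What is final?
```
26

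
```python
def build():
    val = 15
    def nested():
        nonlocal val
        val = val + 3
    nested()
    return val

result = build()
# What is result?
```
18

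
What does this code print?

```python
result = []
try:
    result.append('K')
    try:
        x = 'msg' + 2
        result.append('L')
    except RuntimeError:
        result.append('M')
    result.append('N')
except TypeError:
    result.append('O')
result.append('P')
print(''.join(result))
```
KOP

Inner handler doesn't match, propagates to outer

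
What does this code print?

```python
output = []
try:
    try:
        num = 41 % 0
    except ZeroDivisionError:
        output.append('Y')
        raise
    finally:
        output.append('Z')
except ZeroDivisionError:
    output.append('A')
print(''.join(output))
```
YZA

finally runs before re-raised exception propagates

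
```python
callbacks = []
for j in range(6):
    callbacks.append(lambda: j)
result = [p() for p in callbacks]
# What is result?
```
[5, 5, 5, 5, 5, 5]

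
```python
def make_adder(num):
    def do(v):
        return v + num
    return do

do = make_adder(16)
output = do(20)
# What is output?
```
36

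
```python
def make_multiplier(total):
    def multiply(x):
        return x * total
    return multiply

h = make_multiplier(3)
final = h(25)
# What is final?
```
75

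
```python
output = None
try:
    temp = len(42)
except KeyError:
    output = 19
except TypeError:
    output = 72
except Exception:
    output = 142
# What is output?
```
72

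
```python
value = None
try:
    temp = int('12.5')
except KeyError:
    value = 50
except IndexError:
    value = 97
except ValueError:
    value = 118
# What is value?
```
118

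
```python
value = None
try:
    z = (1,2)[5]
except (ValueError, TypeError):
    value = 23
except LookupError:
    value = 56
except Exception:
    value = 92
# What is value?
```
56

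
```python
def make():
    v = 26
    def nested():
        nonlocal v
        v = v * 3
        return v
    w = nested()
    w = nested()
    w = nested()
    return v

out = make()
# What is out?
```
702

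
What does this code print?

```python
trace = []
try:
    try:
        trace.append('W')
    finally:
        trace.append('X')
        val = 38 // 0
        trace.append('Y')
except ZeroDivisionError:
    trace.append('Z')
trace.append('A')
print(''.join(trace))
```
WXZA

Exception in inner finally caught by outer except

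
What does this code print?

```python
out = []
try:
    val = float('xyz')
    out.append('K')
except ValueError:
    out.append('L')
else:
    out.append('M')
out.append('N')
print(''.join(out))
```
LN

else block skipped when exception is caught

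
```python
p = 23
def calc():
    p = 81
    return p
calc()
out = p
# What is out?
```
23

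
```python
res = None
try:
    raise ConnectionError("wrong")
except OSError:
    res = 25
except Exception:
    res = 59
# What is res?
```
25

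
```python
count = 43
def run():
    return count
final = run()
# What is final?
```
43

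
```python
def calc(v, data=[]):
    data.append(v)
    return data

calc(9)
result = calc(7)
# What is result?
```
[9, 7]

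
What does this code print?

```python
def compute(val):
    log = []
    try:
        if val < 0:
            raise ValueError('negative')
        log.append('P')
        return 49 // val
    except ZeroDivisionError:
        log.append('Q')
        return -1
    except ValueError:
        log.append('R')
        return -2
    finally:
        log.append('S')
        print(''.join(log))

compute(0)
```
PQS

val=0 causes ZeroDivisionError, caught, finally prints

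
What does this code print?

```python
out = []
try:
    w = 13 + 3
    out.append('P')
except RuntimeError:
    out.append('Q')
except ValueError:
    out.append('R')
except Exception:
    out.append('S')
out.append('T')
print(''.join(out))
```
PT

No exception, try block completes normally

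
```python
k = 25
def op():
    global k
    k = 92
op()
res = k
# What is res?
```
92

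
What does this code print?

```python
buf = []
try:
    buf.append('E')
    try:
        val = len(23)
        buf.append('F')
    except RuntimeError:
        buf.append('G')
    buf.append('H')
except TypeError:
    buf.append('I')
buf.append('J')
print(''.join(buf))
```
EIJ

Inner handler doesn't match, propagates to outer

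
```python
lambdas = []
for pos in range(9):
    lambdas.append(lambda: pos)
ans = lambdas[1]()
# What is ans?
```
8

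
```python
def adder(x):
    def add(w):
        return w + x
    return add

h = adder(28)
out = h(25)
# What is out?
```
53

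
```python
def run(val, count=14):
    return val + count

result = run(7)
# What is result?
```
21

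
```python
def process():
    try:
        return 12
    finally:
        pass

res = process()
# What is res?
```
12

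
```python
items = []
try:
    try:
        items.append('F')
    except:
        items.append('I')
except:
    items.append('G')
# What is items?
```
['F']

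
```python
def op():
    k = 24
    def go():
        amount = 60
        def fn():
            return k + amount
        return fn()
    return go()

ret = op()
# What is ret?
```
84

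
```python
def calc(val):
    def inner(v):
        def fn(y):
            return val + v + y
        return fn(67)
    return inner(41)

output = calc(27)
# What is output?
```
135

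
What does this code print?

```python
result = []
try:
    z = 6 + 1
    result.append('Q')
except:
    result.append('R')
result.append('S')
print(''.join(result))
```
QS

No exception, try block completes normally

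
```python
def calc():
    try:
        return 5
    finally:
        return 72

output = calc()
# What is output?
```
72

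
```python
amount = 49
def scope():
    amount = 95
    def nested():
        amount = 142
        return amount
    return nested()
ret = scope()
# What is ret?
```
142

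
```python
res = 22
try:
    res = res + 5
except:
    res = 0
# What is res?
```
27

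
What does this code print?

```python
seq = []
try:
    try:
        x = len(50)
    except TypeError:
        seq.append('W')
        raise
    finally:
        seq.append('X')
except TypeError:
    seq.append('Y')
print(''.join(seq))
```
WXY

finally runs before re-raised exception propagates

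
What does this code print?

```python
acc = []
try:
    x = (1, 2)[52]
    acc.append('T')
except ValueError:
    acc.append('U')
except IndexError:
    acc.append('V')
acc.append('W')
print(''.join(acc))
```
VW

IndexError is caught by its specific handler, not ValueError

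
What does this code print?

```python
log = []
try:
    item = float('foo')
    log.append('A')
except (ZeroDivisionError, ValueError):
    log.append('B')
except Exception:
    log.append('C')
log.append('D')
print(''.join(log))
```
BD

ValueError matches tuple containing it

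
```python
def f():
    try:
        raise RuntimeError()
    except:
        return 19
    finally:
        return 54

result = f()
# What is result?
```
54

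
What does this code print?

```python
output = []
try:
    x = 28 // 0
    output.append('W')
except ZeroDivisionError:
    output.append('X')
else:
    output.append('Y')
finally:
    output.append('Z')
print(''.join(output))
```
XZ

Exception: except runs, else skipped, finally runs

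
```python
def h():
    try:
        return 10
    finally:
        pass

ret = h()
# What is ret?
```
10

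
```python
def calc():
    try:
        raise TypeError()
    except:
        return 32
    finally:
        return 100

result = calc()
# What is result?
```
100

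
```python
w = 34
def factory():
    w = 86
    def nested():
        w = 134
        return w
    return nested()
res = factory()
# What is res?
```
134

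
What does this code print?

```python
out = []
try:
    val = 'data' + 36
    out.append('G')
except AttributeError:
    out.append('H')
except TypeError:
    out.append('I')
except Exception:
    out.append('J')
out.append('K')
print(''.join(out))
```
IK

TypeError matches before generic Exception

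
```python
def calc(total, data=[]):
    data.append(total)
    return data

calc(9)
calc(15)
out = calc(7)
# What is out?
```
[9, 15, 7]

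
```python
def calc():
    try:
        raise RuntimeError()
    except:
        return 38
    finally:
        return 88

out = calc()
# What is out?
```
88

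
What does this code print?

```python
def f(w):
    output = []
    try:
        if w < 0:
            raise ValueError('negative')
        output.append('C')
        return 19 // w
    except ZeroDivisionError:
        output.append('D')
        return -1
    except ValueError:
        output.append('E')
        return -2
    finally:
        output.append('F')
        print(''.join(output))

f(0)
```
CDF

w=0 causes ZeroDivisionError, caught, finally prints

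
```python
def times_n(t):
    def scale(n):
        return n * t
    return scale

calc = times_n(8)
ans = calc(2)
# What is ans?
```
16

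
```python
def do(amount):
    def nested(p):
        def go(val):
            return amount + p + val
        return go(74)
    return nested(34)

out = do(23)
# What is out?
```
131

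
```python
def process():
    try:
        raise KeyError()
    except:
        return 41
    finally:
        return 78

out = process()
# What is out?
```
78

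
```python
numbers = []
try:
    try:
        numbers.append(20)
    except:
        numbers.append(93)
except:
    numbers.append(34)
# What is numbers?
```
[20]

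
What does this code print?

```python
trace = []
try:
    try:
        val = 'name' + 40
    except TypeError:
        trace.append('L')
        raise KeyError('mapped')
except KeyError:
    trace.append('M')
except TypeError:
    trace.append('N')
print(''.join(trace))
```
LM

New KeyError raised, caught by outer KeyError handler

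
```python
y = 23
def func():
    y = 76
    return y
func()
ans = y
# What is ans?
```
23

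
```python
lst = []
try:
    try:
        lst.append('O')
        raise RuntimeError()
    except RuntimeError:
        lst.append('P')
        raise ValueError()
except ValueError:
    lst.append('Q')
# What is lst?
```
['O', 'P', 'Q']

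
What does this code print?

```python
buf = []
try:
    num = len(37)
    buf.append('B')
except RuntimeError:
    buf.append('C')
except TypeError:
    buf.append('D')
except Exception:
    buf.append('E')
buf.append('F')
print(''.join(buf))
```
DF

TypeError matches before generic Exception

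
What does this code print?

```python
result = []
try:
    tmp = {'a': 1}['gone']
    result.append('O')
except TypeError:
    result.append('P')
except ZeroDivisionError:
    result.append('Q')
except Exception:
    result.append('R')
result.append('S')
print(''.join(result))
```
RS

KeyError not specifically caught, falls to Exception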